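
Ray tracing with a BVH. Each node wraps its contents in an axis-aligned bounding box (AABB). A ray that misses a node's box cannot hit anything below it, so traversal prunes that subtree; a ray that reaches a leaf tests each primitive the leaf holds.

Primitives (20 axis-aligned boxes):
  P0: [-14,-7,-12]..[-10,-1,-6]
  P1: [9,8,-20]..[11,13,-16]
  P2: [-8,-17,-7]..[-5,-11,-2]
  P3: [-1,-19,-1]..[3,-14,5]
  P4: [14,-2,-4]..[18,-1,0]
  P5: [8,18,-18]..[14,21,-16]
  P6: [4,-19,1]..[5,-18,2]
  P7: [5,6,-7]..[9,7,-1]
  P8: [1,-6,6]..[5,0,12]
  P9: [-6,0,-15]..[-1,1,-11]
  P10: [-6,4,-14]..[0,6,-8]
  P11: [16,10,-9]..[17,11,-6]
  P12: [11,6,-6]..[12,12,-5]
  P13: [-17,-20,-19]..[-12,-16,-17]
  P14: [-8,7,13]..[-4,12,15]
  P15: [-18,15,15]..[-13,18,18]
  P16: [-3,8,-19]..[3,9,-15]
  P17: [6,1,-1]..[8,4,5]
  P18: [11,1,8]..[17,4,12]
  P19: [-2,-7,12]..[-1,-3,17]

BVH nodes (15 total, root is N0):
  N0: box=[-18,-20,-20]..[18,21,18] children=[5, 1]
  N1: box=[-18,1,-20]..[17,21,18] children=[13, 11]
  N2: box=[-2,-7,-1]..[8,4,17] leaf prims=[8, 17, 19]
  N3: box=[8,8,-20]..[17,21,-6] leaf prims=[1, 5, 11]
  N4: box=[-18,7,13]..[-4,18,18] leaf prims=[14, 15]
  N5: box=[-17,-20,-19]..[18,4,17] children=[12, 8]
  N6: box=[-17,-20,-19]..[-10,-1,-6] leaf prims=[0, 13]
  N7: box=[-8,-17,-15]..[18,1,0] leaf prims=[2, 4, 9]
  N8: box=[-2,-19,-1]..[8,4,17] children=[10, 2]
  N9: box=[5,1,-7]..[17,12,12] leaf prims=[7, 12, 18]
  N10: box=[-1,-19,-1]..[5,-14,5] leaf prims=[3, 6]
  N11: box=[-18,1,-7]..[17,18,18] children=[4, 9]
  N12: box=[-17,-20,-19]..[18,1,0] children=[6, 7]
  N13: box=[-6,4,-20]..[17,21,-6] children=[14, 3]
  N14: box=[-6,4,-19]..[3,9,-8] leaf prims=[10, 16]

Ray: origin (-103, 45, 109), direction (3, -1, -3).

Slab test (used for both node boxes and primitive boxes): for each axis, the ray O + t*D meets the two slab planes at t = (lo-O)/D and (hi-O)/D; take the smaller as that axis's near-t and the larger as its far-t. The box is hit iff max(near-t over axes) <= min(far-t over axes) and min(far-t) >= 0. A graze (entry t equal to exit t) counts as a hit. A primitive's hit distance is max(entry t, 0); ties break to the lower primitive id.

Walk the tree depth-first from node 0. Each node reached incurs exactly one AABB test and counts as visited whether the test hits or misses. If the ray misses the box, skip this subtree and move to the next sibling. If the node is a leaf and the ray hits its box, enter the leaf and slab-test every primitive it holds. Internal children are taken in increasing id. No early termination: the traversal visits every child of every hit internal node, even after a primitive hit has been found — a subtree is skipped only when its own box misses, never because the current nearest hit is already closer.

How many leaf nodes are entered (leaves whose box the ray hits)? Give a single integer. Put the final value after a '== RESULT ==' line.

Traverse from the root:
N0 x:[85/3,121/3] y:[24,65] z:[91/3,43] -> hit [91/3,121/3], descend [1, 5]
  N1 x:[85/3,40] y:[24,44] z:[91/3,43] -> hit [91/3,40], descend [11, 13]
    N11 x:[85/3,40] y:[27,44] z:[91/3,116/3] -> hit [91/3,116/3], descend [4, 9]
      N4 x:[85/3,33] y:[27,38] z:[91/3,32] -> hit [91/3,32] leaf, test {P14(miss), P15(miss)}
      N9 x:[36,40] y:[33,44] z:[97/3,116/3] -> hit [36,116/3] leaf, test {P7(miss), P12@t=38, P18(miss)}
    N13 x:[97/3,40] y:[24,41] z:[115/3,43] -> hit [115/3,40], descend [3, 14]
      N3 x:[37,40] y:[24,37] z:[115/3,43] -> miss, prune
      N14 x:[97/3,106/3] y:[36,41] z:[39,128/3] -> miss, prune
  N5 x:[86/3,121/3] y:[41,65] z:[92/3,128/3] -> miss, prune

order=[0, 1, 11, 4, 9, 13, 3, 14, 5]  |boxes|=9  |leaves|=2  hit=P12

== RESULT ==
2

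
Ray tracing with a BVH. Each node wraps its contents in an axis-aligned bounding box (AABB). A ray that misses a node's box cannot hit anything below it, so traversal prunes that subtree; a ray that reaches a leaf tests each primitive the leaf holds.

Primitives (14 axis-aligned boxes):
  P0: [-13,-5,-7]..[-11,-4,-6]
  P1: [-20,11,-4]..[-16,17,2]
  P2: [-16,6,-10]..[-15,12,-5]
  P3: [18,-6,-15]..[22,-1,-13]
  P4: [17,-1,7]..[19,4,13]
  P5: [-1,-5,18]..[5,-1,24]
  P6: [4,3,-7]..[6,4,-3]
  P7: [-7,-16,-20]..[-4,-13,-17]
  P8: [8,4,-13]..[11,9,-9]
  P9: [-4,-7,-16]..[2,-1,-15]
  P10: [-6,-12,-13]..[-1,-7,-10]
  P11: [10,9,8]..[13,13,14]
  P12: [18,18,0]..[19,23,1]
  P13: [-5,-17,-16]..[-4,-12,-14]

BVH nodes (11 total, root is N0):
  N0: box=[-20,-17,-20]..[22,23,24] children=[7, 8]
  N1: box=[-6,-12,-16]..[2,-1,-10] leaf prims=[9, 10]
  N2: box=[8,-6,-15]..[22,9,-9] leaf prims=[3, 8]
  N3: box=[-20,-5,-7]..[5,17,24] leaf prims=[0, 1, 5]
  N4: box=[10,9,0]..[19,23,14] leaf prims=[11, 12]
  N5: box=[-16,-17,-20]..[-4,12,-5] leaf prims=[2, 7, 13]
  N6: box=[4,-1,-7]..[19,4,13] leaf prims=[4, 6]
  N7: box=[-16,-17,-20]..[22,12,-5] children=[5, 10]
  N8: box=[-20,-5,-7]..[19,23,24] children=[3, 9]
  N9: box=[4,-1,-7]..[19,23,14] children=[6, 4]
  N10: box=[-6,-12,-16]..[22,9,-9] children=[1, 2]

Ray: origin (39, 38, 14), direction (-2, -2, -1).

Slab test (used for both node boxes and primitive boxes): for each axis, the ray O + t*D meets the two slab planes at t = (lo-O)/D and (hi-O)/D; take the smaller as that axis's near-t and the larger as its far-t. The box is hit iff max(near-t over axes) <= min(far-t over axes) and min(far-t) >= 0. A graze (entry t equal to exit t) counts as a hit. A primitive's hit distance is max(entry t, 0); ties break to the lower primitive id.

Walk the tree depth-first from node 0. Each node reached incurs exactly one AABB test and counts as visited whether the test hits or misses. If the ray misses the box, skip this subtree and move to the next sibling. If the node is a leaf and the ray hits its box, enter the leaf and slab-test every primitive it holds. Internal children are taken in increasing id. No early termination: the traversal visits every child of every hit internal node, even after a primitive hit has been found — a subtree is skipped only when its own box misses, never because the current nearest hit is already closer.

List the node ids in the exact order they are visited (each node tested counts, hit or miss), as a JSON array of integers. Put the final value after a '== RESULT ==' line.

Trace the traversal:
N0 x:[17/2,59/2] y:[15/2,55/2] z:[-10,34] -> hit [17/2,55/2], descend [7, 8]
  N7 x:[17/2,55/2] y:[13,55/2] z:[19,34] -> hit [19,55/2], descend [5, 10]
    N5 x:[43/2,55/2] y:[13,55/2] z:[19,34] -> hit [43/2,55/2] leaf, test {P2(miss), P7(miss), P13(miss)}
    N10 x:[17/2,45/2] y:[29/2,25] z:[23,30] -> miss, prune
  N8 x:[10,59/2] y:[15/2,43/2] z:[-10,21] -> hit [10,21], descend [3, 9]
    N3 x:[17,59/2] y:[21/2,43/2] z:[-10,21] -> hit [17,21] leaf, test {P0(miss), P1(miss), P5(miss)}
    N9 x:[10,35/2] y:[15/2,39/2] z:[0,21] -> hit [10,35/2], descend [4, 6]
      N4 x:[10,29/2] y:[15/2,29/2] z:[0,14] -> hit [10,14] leaf, test {P11(miss), P12(miss)}
      N6 x:[10,35/2] y:[17,39/2] z:[1,21] -> hit [17,35/2] leaf, test {P4(miss), P6@t=17}

order=[0, 7, 5, 10, 8, 3, 9, 4, 6]  |boxes|=9  |leaves|=4  hit=P6

== RESULT ==
[0, 7, 5, 10, 8, 3, 9, 4, 6]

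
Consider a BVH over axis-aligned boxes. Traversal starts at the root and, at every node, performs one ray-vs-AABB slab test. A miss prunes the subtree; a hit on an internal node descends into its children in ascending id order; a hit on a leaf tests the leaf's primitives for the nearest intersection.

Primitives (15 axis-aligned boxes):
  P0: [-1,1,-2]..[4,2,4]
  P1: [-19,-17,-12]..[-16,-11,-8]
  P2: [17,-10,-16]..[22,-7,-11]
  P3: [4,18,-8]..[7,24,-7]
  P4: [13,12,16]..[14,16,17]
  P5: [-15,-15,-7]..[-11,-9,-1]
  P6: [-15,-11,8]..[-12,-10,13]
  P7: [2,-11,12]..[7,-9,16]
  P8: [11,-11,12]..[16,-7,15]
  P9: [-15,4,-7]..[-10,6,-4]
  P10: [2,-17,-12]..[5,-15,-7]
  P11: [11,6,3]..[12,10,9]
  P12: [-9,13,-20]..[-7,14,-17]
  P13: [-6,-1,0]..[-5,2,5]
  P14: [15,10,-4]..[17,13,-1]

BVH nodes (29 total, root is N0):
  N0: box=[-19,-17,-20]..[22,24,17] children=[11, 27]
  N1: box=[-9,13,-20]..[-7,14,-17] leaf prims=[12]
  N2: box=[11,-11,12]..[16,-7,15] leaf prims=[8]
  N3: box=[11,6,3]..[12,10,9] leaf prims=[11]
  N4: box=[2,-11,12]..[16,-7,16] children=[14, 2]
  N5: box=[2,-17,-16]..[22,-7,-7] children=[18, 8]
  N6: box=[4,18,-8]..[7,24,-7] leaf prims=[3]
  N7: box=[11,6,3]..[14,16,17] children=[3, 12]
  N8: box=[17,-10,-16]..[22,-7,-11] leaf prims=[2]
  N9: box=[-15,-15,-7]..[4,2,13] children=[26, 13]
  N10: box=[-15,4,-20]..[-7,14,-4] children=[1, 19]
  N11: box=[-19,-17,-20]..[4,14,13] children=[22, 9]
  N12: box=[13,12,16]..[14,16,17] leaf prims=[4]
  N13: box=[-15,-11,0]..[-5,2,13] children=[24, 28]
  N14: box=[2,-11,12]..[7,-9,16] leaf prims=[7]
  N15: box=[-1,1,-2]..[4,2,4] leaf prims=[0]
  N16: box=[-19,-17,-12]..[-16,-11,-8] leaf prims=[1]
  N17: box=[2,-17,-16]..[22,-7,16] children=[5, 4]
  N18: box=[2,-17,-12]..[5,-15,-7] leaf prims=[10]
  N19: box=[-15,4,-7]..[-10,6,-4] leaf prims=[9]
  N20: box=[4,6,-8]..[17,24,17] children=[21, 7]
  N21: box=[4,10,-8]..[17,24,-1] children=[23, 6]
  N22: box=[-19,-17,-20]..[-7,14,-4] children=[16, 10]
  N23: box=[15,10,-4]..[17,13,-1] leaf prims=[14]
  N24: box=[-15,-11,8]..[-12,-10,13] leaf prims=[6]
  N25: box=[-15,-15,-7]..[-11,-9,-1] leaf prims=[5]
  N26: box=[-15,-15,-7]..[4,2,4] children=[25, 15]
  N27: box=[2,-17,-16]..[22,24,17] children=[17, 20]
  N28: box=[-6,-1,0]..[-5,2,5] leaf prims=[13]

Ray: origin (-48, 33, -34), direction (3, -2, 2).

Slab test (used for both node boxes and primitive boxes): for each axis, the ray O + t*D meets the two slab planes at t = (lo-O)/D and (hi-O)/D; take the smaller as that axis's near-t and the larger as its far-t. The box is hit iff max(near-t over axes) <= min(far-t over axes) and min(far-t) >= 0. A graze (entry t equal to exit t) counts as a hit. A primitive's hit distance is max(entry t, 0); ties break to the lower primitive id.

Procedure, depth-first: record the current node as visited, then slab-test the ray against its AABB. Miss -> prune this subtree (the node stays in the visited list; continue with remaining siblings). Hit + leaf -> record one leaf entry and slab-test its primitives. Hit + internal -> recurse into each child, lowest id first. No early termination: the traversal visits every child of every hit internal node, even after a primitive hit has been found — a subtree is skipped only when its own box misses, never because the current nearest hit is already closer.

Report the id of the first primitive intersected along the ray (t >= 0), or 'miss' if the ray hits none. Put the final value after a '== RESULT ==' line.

Walk:
N0 x:[29/3,70/3] y:[9/2,25] z:[7,51/2] -> hit [29/3,70/3], descend [11, 27]
  N11 x:[29/3,52/3] y:[19/2,25] z:[7,47/2] -> hit [29/3,52/3], descend [9, 22]
    N9 x:[11,52/3] y:[31/2,24] z:[27/2,47/2] -> hit [31/2,52/3], descend [13, 26]
      N13 x:[11,43/3] y:[31/2,22] z:[17,47/2] -> miss, prune
      N26 x:[11,52/3] y:[31/2,24] z:[27/2,19] -> hit [31/2,52/3], descend [15, 25]
        N15 x:[47/3,52/3] y:[31/2,16] z:[16,19] -> hit [16,16] leaf, test {P0@t=16}
        N25 x:[11,37/3] y:[21,24] z:[27/2,33/2] -> miss, prune
    N22 x:[29/3,41/3] y:[19/2,25] z:[7,15] -> hit [29/3,41/3], descend [10, 16]
      N10 x:[11,41/3] y:[19/2,29/2] z:[7,15] -> hit [11,41/3], descend [1, 19]
        N1 x:[13,41/3] y:[19/2,10] z:[7,17/2] -> miss, prune
        N19 x:[11,38/3] y:[27/2,29/2] z:[27/2,15] -> miss, prune
      N16 x:[29/3,32/3] y:[22,25] z:[11,13] -> miss, prune
  N27 x:[50/3,70/3] y:[9/2,25] z:[9,51/2] -> hit [50/3,70/3], descend [17, 20]
    N17 x:[50/3,70/3] y:[20,25] z:[9,25] -> hit [20,70/3], descend [4, 5]
      N4 x:[50/3,64/3] y:[20,22] z:[23,25] -> miss, prune
      N5 x:[50/3,70/3] y:[20,25] z:[9,27/2] -> miss, prune
    N20 x:[52/3,65/3] y:[9/2,27/2] z:[13,51/2] -> miss, prune

order=[0, 11, 9, 13, 26, 15, 25, 22, 10, 1, 19, 16, 27, 17, 4, 5, 20]  |boxes|=17  |leaves|=1  hit=P0

== RESULT ==
0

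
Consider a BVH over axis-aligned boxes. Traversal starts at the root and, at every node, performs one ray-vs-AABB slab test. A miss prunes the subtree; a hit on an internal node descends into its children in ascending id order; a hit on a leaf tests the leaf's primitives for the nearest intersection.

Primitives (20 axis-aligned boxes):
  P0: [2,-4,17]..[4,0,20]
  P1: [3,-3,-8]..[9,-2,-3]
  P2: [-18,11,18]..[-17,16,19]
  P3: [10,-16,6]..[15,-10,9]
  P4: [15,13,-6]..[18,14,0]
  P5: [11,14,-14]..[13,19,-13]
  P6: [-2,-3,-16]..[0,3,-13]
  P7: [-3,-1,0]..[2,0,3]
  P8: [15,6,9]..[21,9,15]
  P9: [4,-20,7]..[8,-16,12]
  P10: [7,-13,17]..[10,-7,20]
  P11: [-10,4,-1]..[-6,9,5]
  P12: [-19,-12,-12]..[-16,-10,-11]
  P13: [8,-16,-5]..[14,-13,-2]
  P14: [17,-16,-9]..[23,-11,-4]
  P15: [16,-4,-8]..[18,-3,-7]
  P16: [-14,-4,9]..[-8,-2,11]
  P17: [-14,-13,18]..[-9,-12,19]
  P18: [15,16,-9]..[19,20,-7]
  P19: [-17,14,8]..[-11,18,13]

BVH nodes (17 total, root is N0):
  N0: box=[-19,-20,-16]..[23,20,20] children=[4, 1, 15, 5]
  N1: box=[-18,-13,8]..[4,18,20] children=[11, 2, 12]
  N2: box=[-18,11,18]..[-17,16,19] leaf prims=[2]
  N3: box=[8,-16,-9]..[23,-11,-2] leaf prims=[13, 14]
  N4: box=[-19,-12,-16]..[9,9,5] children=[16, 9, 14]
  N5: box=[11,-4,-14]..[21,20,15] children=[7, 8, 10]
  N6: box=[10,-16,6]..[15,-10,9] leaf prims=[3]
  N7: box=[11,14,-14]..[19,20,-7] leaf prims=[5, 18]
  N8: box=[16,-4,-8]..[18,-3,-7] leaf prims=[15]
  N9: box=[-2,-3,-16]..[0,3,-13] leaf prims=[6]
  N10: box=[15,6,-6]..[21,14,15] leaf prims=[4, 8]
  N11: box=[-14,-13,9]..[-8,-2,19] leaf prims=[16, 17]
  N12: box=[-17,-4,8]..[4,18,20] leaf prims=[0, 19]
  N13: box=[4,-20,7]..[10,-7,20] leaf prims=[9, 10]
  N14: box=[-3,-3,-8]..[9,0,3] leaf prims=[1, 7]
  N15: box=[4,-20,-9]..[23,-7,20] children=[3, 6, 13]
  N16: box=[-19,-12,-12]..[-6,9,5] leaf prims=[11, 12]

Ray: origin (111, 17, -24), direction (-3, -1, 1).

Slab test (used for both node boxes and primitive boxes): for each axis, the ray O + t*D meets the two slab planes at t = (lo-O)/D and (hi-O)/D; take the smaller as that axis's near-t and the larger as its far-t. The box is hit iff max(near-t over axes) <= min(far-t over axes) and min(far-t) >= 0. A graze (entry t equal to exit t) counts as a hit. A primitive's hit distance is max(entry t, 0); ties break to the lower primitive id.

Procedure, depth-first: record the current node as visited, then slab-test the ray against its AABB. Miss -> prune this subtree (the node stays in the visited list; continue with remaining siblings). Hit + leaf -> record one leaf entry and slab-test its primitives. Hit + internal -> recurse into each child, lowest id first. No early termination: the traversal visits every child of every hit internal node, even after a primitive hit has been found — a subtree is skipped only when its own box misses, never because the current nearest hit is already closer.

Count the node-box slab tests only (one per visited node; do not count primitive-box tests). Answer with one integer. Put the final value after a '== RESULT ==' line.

Trace the traversal:
N0 x:[88/3,130/3] y:[-3,37] z:[8,44] -> hit [88/3,37], descend [1, 4, 5, 15]
  N1 x:[107/3,43] y:[-1,30] z:[32,44] -> miss, prune
  N4 x:[34,130/3] y:[8,29] z:[8,29] -> miss, prune
  N5 x:[30,100/3] y:[-3,21] z:[10,39] -> miss, prune
  N15 x:[88/3,107/3] y:[24,37] z:[15,44] -> hit [88/3,107/3], descend [3, 6, 13]
    N3 x:[88/3,103/3] y:[28,33] z:[15,22] -> miss, prune
    N6 x:[32,101/3] y:[27,33] z:[30,33] -> hit [32,33] leaf, test {P3@t=32}
    N13 x:[101/3,107/3] y:[24,37] z:[31,44] -> hit [101/3,107/3] leaf, test {P9@t=103/3, P10(miss)}

8 AABB tests over nodes [0, 1, 4, 5, 15, 3, 6, 13]; 2 leaves entered; closest P3.

== RESULT ==
8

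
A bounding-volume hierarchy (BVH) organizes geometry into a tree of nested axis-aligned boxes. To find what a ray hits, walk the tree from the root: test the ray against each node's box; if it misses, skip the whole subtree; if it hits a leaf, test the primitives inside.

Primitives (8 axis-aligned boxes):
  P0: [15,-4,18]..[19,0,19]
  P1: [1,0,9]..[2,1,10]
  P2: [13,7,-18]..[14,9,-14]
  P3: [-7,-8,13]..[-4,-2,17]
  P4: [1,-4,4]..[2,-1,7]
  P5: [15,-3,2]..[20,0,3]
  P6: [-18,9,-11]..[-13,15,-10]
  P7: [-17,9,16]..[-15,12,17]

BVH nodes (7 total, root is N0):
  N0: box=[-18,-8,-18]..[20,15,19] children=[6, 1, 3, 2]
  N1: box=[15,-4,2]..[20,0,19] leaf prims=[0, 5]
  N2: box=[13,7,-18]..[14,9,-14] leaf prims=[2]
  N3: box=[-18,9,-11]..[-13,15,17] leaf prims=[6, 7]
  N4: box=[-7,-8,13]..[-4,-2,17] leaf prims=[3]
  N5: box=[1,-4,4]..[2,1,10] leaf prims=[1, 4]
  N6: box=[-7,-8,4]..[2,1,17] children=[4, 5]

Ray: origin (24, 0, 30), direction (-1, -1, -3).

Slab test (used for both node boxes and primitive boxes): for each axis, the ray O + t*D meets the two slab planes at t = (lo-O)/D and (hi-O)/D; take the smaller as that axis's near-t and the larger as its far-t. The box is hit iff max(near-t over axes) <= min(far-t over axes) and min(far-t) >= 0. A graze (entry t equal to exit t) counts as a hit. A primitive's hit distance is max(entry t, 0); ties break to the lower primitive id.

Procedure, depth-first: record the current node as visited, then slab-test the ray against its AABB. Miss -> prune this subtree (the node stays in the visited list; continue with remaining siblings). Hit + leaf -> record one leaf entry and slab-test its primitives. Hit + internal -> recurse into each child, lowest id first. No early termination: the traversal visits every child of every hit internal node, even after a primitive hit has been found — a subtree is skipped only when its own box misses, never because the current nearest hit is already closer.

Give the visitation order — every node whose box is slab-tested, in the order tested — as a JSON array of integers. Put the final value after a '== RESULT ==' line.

Traverse from the root:
N0 x:[4,42] y:[-15,8] z:[11/3,16] -> hit [4,8], descend [1, 2, 3, 6]
  N1 x:[4,9] y:[0,4] z:[11/3,28/3] -> hit [4,4] leaf, test {P0(miss), P5(miss)}
  N2 x:[10,11] y:[-9,-7] z:[44/3,16] -> miss, prune
  N3 x:[37,42] y:[-15,-9] z:[13/3,41/3] -> miss, prune
  N6 x:[22,31] y:[-1,8] z:[13/3,26/3] -> miss, prune

order=[0, 1, 2, 3, 6]  |boxes|=5  |leaves|=1  hit=miss

== RESULT ==
[0, 1, 2, 3, 6]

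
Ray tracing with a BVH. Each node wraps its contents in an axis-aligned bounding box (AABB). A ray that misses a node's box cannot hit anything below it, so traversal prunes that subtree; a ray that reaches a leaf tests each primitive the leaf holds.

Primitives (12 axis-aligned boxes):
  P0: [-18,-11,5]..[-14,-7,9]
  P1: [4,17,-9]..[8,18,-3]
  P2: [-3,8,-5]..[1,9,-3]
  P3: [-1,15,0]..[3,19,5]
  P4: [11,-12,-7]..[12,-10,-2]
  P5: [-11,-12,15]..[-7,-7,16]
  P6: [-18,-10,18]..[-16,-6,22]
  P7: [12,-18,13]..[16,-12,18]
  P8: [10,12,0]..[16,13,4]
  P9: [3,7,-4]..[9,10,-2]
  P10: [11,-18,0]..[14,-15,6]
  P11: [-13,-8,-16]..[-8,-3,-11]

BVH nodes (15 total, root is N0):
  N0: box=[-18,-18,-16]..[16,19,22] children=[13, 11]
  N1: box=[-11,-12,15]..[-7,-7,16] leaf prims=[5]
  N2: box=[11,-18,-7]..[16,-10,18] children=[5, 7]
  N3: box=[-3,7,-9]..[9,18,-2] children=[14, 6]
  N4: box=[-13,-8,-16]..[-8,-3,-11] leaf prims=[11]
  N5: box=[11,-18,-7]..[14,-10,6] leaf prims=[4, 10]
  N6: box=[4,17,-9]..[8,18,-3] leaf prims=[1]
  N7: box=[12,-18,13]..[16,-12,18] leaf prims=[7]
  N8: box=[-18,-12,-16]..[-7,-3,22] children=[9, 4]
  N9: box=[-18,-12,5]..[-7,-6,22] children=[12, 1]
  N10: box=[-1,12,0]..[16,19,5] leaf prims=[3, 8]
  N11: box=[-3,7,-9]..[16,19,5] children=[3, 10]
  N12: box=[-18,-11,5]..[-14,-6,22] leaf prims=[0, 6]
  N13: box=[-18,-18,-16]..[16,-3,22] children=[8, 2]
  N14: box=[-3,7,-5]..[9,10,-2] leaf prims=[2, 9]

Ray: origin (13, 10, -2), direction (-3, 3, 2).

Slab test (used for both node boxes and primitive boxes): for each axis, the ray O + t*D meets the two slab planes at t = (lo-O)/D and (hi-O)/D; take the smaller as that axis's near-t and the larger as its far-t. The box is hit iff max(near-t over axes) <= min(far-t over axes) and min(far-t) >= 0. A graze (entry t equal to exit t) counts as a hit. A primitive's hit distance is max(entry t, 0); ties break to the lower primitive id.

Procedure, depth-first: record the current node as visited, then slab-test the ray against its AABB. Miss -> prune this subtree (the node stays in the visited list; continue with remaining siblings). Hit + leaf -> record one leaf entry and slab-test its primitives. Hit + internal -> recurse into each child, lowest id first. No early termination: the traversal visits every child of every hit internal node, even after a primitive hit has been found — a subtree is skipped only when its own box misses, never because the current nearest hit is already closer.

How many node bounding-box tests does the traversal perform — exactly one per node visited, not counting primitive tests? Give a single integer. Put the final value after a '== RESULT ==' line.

Walk:
N0 x:[-1,31/3] y:[-28/3,3] z:[-7,12] -> hit [-1,3], descend [11, 13]
  N11 x:[-1,16/3] y:[-1,3] z:[-7/2,7/2] -> hit [-1,3], descend [3, 10]
    N3 x:[4/3,16/3] y:[-1,8/3] z:[-7/2,0] -> miss, prune
    N10 x:[-1,14/3] y:[2/3,3] z:[1,7/2] -> hit [1,3] leaf, test {P3(miss), P8@t=1}
  N13 x:[-1,31/3] y:[-28/3,-13/3] z:[-7,12] -> miss, prune

order=[0, 11, 3, 10, 13]  |boxes|=5  |leaves|=1  hit=P8

== RESULT ==
5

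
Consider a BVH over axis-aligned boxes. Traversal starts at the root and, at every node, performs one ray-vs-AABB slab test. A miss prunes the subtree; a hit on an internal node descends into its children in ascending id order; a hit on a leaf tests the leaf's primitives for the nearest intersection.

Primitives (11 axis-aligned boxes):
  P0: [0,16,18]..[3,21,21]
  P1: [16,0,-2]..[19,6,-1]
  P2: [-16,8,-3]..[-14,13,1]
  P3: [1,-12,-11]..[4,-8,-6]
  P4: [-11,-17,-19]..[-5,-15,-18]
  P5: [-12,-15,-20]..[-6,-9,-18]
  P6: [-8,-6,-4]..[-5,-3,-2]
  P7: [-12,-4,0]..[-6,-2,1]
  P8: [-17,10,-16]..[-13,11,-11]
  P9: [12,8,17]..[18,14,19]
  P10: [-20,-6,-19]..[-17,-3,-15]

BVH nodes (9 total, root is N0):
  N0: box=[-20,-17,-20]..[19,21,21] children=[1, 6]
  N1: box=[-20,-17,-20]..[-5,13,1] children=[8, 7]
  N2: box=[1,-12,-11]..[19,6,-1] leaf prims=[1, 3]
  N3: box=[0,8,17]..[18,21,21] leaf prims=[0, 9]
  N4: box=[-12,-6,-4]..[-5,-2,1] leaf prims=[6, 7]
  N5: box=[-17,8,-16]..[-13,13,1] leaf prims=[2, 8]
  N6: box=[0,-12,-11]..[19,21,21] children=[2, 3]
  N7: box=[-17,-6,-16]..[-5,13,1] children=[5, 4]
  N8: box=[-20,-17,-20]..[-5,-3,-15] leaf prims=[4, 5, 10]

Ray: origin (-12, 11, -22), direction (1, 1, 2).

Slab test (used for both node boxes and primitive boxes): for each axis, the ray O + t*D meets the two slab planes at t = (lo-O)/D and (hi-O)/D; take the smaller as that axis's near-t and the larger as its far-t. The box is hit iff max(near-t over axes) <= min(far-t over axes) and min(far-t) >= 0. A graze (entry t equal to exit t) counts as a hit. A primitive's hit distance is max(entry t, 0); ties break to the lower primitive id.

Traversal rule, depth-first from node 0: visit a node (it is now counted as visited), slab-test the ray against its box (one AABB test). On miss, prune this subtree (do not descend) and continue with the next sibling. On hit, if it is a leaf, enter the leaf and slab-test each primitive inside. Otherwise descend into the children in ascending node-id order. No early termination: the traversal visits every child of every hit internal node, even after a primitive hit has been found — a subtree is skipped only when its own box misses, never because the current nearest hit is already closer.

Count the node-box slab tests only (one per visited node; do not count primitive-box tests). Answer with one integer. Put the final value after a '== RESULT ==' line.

Traverse from the root:
N0 x:[-8,31] y:[-28,10] z:[1,43/2] -> hit [1,10], descend [1, 6]
  N1 x:[-8,7] y:[-28,2] z:[1,23/2] -> hit [1,2], descend [7, 8]
    N7 x:[-5,7] y:[-17,2] z:[3,23/2] -> miss, prune
    N8 x:[-8,7] y:[-28,-14] z:[1,7/2] -> miss, prune
  N6 x:[12,31] y:[-23,10] z:[11/2,43/2] -> miss, prune

Visited [0, 1, 7, 8, 6]. Tests: 5 box, 0 leaf. Nearest: miss.

== RESULT ==
5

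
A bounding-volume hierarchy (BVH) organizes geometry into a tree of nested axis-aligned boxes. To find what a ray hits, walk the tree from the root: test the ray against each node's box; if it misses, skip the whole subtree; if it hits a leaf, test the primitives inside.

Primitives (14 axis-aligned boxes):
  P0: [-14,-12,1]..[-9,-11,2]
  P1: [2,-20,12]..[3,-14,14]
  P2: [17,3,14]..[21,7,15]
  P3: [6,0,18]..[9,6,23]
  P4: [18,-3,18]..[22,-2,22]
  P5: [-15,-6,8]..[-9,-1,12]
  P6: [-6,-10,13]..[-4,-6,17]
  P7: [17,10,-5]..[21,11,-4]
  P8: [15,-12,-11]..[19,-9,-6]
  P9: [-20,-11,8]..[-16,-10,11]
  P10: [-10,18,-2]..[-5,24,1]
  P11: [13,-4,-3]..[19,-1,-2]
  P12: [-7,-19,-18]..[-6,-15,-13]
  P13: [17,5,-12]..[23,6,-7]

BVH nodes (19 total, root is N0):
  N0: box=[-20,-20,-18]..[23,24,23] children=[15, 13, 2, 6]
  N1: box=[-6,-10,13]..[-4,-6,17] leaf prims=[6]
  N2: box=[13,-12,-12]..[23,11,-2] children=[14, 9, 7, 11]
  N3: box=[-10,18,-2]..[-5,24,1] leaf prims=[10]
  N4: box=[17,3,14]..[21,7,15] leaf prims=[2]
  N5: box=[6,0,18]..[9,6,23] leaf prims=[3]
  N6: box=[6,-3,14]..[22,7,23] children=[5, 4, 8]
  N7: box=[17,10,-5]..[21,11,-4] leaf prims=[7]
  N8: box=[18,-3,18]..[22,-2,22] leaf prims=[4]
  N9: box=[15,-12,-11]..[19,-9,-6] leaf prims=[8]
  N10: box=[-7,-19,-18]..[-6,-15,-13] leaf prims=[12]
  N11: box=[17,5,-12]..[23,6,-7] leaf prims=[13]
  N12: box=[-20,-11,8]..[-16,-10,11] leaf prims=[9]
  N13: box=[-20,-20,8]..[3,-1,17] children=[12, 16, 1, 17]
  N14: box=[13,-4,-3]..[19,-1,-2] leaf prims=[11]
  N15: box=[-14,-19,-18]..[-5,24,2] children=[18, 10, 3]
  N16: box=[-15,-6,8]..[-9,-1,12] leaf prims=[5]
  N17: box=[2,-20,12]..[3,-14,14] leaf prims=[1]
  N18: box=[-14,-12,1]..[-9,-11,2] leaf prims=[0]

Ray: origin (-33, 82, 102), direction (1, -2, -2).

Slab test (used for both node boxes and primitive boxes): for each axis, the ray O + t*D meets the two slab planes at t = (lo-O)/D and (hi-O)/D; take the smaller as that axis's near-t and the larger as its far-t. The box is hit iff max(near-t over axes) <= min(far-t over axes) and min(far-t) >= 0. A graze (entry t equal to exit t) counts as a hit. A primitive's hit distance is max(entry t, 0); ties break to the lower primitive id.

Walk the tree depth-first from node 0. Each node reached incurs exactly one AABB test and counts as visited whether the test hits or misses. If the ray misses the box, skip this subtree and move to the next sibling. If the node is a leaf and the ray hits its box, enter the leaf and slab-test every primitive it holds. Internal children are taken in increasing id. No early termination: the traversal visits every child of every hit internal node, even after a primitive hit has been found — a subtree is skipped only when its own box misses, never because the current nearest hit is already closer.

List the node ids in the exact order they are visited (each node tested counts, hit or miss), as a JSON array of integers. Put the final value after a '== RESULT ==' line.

Traverse from the root:
N0 x:[13,56] y:[29,51] z:[79/2,60] -> hit [79/2,51], descend [2, 6, 13, 15]
  N2 x:[46,56] y:[71/2,47] z:[52,57] -> miss, prune
  N6 x:[39,55] y:[75/2,85/2] z:[79/2,44] -> hit [79/2,85/2], descend [4, 5, 8]
    N4 x:[50,54] y:[75/2,79/2] z:[87/2,44] -> miss, prune
    N5 x:[39,42] y:[38,41] z:[79/2,42] -> hit [79/2,41] leaf, test {P3@t=79/2}
    N8 x:[51,55] y:[42,85/2] z:[40,42] -> miss, prune
  N13 x:[13,36] y:[83/2,51] z:[85/2,47] -> miss, prune
  N15 x:[19,28] y:[29,101/2] z:[50,60] -> miss, prune

8 AABB tests over nodes [0, 2, 6, 4, 5, 8, 13, 15]; 1 leaf entered; closest P3.

== RESULT ==
[0, 2, 6, 4, 5, 8, 13, 15]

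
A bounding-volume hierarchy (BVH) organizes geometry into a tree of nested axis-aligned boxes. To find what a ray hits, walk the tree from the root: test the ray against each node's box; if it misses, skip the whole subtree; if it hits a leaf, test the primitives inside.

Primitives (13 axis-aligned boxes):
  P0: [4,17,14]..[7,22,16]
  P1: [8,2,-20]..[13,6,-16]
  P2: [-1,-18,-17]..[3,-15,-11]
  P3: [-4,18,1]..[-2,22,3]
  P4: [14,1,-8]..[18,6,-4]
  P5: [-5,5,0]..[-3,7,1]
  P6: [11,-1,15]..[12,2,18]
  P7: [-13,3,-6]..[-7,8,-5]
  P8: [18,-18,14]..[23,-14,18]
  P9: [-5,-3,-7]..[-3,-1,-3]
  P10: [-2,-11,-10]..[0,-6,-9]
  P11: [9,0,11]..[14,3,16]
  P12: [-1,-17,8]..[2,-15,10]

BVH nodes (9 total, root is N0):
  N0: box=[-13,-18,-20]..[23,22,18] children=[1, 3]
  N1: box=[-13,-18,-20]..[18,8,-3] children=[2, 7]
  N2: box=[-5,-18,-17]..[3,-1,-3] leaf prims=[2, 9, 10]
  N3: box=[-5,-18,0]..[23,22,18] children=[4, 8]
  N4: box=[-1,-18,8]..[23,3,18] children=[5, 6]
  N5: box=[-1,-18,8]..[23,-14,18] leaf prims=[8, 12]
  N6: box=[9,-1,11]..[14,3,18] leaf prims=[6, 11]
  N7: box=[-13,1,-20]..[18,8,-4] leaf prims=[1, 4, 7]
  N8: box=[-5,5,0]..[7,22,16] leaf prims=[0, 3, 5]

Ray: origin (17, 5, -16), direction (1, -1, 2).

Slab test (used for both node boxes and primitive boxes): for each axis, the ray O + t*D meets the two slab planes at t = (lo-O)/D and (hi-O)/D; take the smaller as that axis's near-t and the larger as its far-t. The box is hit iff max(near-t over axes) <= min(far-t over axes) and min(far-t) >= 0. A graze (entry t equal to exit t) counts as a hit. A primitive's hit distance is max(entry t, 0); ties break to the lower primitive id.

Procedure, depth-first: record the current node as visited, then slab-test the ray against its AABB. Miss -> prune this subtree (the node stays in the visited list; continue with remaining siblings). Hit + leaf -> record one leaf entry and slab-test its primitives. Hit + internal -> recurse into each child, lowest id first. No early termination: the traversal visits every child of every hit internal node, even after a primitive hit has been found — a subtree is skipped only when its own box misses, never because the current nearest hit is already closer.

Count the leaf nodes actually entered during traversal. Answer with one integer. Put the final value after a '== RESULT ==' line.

Walk:
N0 x:[-30,6] y:[-17,23] z:[-2,17] -> hit [-2,6], descend [1, 3]
  N1 x:[-30,1] y:[-3,23] z:[-2,13/2] -> hit [-2,1], descend [2, 7]
    N2 x:[-22,-14] y:[6,23] z:[-1/2,13/2] -> miss, prune
    N7 x:[-30,1] y:[-3,4] z:[-2,6] -> hit [-2,1] leaf, test {P1(miss), P4(miss), P7(miss)}
  N3 x:[-22,6] y:[-17,23] z:[8,17] -> miss, prune

Summary -> nodes [0, 1, 2, 7, 3]; box-tests=5; leaf-entries=1; first=miss

== RESULT ==
1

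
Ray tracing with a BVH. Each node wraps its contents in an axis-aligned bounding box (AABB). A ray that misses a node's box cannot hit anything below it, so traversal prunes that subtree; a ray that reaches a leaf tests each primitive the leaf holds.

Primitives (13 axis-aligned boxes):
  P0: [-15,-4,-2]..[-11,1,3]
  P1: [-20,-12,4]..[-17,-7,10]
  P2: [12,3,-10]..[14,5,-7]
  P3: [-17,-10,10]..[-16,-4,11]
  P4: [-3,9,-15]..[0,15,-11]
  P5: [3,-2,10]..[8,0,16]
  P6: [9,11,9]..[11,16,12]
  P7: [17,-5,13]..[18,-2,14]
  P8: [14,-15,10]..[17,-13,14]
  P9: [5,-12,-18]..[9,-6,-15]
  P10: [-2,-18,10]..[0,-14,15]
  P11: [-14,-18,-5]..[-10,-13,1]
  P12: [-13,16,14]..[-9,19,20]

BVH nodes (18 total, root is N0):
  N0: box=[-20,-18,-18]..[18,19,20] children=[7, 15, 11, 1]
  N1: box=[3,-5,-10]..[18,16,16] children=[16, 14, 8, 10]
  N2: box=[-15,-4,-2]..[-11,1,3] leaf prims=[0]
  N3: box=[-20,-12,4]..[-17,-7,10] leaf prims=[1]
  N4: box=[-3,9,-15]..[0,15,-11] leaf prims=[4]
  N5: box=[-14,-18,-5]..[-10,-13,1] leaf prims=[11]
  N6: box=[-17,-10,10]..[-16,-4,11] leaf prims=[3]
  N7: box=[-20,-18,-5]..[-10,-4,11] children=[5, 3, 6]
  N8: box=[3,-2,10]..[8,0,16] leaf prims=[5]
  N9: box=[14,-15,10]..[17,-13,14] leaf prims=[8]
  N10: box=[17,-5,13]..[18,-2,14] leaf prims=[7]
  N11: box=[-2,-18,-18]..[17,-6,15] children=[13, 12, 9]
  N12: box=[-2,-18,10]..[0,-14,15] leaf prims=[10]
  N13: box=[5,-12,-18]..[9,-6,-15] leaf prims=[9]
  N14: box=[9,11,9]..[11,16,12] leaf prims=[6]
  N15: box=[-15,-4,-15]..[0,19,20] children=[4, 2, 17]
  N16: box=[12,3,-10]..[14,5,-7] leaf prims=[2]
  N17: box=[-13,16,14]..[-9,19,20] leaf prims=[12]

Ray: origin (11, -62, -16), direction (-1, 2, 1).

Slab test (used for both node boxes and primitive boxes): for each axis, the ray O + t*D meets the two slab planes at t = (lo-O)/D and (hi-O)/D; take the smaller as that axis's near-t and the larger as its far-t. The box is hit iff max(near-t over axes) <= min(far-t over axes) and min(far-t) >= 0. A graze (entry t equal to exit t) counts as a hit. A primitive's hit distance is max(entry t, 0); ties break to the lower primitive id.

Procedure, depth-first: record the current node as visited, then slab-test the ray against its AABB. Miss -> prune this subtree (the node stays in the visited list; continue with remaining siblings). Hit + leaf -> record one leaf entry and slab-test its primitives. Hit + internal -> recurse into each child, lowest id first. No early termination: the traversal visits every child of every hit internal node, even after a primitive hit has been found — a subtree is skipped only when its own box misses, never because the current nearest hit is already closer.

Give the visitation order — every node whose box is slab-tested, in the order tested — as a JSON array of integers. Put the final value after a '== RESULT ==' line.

Walk:
N0 x:[-7,31] y:[22,81/2] z:[-2,36] -> hit [22,31], descend [1, 7, 11, 15]
  N1 x:[-7,8] y:[57/2,39] z:[6,32] -> miss, prune
  N7 x:[21,31] y:[22,29] z:[11,27] -> hit [22,27], descend [3, 5, 6]
    N3 x:[28,31] y:[25,55/2] z:[20,26] -> miss, prune
    N5 x:[21,25] y:[22,49/2] z:[11,17] -> miss, prune
    N6 x:[27,28] y:[26,29] z:[26,27] -> hit [27,27] leaf, test {P3@t=27}
  N11 x:[-6,13] y:[22,28] z:[-2,31] -> miss, prune
  N15 x:[11,26] y:[29,81/2] z:[1,36] -> miss, prune

Summary -> nodes [0, 1, 7, 3, 5, 6, 11, 15]; box-tests=8; leaf-entries=1; first=P3

== RESULT ==
[0, 1, 7, 3, 5, 6, 11, 15]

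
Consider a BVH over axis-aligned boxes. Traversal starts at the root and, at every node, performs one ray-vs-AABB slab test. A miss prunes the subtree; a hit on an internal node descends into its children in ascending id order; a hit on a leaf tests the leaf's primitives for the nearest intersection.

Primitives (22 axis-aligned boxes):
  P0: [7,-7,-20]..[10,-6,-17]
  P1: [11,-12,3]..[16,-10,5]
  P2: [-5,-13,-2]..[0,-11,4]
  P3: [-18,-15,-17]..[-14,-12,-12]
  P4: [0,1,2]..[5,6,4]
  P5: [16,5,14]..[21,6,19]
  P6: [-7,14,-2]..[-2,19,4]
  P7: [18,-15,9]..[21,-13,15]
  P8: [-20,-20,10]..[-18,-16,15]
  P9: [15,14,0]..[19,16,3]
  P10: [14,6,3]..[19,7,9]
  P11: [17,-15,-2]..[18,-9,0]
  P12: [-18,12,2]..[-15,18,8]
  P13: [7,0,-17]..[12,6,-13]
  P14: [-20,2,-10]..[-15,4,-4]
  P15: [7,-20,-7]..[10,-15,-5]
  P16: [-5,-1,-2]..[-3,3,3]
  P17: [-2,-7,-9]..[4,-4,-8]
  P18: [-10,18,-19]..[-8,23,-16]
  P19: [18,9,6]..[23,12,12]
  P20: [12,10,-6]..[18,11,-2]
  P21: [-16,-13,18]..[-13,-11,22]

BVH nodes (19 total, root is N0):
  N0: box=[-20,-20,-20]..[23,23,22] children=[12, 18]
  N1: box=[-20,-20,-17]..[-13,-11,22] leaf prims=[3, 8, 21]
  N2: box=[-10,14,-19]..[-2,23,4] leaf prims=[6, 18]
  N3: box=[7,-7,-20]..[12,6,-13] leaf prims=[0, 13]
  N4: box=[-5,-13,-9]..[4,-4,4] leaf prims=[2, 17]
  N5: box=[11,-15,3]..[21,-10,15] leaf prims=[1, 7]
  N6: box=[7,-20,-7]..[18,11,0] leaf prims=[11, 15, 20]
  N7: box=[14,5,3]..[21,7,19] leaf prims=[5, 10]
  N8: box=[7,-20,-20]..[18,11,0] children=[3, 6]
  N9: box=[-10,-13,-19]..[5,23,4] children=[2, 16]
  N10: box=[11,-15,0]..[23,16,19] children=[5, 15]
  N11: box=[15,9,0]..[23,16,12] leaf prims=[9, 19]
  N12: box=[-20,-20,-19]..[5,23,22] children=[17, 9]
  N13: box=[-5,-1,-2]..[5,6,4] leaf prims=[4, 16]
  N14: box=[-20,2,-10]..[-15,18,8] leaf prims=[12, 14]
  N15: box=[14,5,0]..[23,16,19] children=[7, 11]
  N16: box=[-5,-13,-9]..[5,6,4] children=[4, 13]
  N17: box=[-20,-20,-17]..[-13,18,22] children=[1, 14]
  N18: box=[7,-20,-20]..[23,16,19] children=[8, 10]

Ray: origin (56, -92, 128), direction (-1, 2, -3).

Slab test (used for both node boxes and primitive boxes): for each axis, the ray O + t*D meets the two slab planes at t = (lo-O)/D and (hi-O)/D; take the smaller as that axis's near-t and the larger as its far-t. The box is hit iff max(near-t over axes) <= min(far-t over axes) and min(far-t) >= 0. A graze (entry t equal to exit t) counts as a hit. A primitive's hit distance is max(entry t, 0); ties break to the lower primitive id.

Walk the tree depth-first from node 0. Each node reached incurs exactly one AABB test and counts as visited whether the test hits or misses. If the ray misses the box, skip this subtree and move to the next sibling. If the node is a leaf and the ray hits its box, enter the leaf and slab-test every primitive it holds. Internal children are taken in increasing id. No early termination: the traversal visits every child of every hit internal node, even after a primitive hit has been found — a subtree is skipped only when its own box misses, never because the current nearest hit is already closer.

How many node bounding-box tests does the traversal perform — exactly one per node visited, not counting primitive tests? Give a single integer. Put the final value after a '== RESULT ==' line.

Trace the traversal:
N0 x:[33,76] y:[36,115/2] z:[106/3,148/3] -> hit [36,148/3], descend [12, 18]
  N12 x:[51,76] y:[36,115/2] z:[106/3,49] -> miss, prune
  N18 x:[33,49] y:[36,54] z:[109/3,148/3] -> hit [109/3,49], descend [8, 10]
    N8 x:[38,49] y:[36,103/2] z:[128/3,148/3] -> hit [128/3,49], descend [3, 6]
      N3 x:[44,49] y:[85/2,49] z:[47,148/3] -> hit [47,49] leaf, test {P0(miss), P13@t=47}
      N6 x:[38,49] y:[36,103/2] z:[128/3,45] -> hit [128/3,45] leaf, test {P11(miss), P15(miss), P20(miss)}
    N10 x:[33,45] y:[77/2,54] z:[109/3,128/3] -> hit [77/2,128/3], descend [5, 15]
      N5 x:[35,45] y:[77/2,41] z:[113/3,125/3] -> hit [77/2,41] leaf, test {P1@t=41, P7(miss)}
      N15 x:[33,42] y:[97/2,54] z:[109/3,128/3] -> miss, prune

9 AABB tests over nodes [0, 12, 18, 8, 3, 6, 10, 5, 15]; 3 leaves entered; closest P1.

== RESULT ==
9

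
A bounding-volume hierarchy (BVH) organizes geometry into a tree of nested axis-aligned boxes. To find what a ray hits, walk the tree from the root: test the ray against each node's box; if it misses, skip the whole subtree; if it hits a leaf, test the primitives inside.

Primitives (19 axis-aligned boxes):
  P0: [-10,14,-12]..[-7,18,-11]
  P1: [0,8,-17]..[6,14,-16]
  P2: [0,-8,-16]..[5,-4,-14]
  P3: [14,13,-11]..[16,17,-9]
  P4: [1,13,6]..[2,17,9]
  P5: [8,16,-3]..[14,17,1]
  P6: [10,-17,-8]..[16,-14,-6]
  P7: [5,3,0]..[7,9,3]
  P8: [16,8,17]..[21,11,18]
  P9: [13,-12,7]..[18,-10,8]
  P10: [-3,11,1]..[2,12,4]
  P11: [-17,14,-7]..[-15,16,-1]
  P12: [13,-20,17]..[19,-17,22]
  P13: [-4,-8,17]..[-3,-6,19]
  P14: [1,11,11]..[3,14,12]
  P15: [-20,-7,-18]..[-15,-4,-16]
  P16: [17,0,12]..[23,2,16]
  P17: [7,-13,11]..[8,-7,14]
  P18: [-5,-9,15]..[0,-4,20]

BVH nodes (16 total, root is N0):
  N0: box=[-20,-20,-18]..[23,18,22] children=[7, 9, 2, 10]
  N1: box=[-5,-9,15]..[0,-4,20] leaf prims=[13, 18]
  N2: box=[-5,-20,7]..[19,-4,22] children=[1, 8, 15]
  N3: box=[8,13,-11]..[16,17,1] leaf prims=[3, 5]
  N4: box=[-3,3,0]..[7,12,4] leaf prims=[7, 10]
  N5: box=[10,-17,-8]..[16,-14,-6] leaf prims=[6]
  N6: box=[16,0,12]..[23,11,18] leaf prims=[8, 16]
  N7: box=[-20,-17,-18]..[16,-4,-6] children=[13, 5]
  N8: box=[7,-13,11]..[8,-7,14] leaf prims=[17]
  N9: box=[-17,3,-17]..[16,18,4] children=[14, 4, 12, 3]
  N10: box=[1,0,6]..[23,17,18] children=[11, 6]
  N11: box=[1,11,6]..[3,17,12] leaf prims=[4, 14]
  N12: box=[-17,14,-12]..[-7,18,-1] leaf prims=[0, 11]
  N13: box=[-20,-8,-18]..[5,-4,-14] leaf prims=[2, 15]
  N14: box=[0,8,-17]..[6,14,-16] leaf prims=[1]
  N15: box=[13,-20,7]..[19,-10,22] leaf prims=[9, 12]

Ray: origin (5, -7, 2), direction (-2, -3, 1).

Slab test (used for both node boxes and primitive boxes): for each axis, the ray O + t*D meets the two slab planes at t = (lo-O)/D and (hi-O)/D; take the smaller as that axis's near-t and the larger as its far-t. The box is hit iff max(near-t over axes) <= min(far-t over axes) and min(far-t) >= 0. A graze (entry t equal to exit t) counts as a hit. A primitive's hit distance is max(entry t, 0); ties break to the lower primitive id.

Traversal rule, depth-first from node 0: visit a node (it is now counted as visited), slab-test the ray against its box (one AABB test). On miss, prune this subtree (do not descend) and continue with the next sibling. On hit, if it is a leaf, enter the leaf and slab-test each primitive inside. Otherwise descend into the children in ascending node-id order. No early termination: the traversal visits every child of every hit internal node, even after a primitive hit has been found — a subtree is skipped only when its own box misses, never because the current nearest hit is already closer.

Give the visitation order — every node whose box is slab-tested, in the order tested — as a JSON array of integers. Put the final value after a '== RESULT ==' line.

Trace the traversal:
N0 x:[-9,25/2] y:[-25/3,13/3] z:[-20,20] -> hit [-25/3,13/3], descend [2, 7, 9, 10]
  N2 x:[-7,5] y:[-1,13/3] z:[5,20] -> miss, prune
  N7 x:[-11/2,25/2] y:[-1,10/3] z:[-20,-8] -> miss, prune
  N9 x:[-11/2,11] y:[-25/3,-10/3] z:[-19,2] -> miss, prune
  N10 x:[-9,2] y:[-8,-7/3] z:[4,16] -> miss, prune

Visited [0, 2, 7, 9, 10]. Tests: 5 box, 0 leaf. Nearest: miss.

== RESULT ==
[0, 2, 7, 9, 10]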